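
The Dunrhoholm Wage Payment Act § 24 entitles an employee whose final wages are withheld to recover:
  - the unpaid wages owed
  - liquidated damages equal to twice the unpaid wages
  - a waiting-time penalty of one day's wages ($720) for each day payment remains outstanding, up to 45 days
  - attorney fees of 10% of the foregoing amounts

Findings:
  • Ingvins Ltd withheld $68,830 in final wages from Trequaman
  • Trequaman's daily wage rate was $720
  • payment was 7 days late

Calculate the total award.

Total award: $232,683

Doubled: 2 × $68,830 = $137,660
Penalty days: min(7, 45) = 7
Waiting-time penalty: 7 × $720 = $5,040
Subtotal: $68,830 + $137,660 + $5,040 = $211,530
Attorney fees: 10% of $211,530 = $21,153
Total award: $211,530 + $21,153 = $232,683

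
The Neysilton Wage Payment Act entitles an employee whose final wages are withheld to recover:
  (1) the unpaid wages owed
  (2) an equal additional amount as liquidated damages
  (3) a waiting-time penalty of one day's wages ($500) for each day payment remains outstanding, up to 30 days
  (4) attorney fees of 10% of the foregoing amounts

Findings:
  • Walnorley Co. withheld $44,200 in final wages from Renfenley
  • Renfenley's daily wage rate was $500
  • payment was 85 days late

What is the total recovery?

Liquidated damages (equal amount): $44,200
Penalty days: min(85, 30) = 30
Waiting-time penalty: 30 × $500 = $15,000
Subtotal: $44,200 + $44,200 + $15,000 = $103,400
Attorney fees: 10% of $103,400 = $10,340
Total award: $103,400 + $10,340 = $113,740

$113,740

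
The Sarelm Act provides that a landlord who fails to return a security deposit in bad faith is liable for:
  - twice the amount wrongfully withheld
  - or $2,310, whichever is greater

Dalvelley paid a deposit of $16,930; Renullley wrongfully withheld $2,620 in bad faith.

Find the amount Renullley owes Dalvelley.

Doubled: 2 × $2,620 = $5,240
Minimum $2,310: $5,240 meets the minimum, no increase.

Recovery: $5,240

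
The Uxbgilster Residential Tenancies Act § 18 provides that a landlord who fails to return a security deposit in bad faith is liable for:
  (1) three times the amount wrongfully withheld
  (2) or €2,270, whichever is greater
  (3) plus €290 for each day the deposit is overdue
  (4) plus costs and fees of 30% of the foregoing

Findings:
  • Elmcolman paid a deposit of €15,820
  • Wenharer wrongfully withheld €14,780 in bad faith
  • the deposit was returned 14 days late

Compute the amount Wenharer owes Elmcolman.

€62,920

Trebled: 3 × €14,780 = €44,340
Minimum €2,270: €44,340 meets the minimum, no increase.
Late-return penalty: 14 × €290 = €4,060
Damages plus late penalty: €44,340 + €4,060 = €48,400
Costs and fees: 30% of €48,400 = €14,520
Total recovery: €48,400 + €14,520 = €62,920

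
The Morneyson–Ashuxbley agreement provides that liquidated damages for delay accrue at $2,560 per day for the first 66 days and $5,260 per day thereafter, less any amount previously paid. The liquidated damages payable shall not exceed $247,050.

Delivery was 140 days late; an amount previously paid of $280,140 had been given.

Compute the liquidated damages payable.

$247,050

First 66 days: 66 × $2,560 = $168,960
Remaining days: (140 − 66) × $5,260 = $389,240
Accrued per-day damages: $168,960 + $389,240 = $558,200
Less amount previously paid: $558,200 − $280,140 = $278,060
Cap at $247,050: $278,060 exceeds the cap → $247,050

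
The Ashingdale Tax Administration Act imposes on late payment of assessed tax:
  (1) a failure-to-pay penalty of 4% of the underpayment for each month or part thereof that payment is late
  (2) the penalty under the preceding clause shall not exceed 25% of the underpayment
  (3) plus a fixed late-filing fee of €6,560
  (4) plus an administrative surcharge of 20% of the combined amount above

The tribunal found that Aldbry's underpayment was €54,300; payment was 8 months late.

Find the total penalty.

€24,162

Accrued rate: 4% × 8 = 32%, capped at 25% → 25%
Failure-to-pay penalty: 25% of €54,300 = €13,575
Penalty before surcharge: €13,575 + €6,560 = €20,135
Administrative surcharge: 20% of €20,135 = €4,027
Total penalty: €20,135 + €4,027 = €24,162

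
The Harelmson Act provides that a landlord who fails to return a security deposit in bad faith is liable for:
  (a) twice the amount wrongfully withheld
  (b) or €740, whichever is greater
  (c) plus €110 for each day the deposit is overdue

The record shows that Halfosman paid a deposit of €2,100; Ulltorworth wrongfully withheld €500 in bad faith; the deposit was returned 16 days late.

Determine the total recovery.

Doubled: 2 × €500 = €1,000
Minimum €740: €1,000 meets the minimum, no increase.
Late-return penalty: 16 × €110 = €1,760
Damages plus late penalty: €1,000 + €1,760 = €2,760

€2,760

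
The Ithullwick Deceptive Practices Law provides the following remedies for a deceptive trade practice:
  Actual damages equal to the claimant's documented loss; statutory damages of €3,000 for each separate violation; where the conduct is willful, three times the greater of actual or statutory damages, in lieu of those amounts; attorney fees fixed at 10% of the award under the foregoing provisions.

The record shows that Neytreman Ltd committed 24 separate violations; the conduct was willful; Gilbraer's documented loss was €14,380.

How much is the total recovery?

€237,600

Statutory damages: 24 × €3,000 = €72,000
Greater of actual damages (€14,380) or statutory damages (€72,000): €72,000
Trebled: 3 × €72,000 = €216,000
Attorney fees: 10% of €216,000 = €21,600
Total recovery: €216,000 + €21,600 = €237,600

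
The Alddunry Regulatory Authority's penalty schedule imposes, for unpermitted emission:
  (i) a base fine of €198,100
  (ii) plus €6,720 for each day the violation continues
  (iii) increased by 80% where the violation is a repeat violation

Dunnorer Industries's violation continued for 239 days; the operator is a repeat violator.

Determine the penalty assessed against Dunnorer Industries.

Per-day component: 239 × €6,720 = €1,606,080
Base plus per-day: €198,100 + €1,606,080 = €1,804,180
Enhancement: 80% of €1,804,180 = €1,443,344
Enhanced fine: €1,804,180 + €1,443,344 = €3,247,524

€3,247,524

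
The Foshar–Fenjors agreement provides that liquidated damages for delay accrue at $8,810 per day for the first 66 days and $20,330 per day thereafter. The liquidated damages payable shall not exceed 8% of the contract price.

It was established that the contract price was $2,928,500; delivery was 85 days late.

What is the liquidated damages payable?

First 66 days: 66 × $8,810 = $581,460
Remaining days: (85 − 66) × $20,330 = $386,270
Accrued per-day damages: $581,460 + $386,270 = $967,730
Cap: 8% of $2,928,500 = $234,280
Cap at $234,280: $967,730 exceeds the cap → $234,280

$234,280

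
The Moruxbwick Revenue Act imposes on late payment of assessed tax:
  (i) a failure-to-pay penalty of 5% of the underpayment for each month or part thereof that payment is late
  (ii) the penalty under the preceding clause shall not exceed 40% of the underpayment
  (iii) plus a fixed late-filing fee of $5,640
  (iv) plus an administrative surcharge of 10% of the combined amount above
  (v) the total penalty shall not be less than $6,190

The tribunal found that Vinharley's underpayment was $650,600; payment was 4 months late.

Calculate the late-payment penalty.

Penalty: $149,336

Accrued rate: 5% × 4 = 20%, capped at 40% → 20%
Failure-to-pay penalty: 20% of $650,600 = $130,120
Penalty before surcharge: $130,120 + $5,640 = $135,760
Administrative surcharge: 10% of $135,760 = $13,576
Total penalty: $135,760 + $13,576 = $149,336
Minimum $6,190: $149,336 meets the minimum, no increase.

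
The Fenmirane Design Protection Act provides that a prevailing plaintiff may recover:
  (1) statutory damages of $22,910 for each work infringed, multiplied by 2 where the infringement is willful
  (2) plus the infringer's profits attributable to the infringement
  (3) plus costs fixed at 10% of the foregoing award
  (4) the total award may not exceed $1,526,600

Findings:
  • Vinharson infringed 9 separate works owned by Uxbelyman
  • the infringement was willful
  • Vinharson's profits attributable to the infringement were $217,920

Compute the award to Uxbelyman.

Statutory damages: 9 × $22,910 = $206,190
Doubled: 2 × $206,190 = $412,380
Combined award: $412,380 + $217,920 = $630,300
Costs: 10% of $630,300 = $63,030
Award plus costs: $630,300 + $63,030 = $693,330
Cap at $1,526,600: $693,330 is within the cap, no reduction.

$693,330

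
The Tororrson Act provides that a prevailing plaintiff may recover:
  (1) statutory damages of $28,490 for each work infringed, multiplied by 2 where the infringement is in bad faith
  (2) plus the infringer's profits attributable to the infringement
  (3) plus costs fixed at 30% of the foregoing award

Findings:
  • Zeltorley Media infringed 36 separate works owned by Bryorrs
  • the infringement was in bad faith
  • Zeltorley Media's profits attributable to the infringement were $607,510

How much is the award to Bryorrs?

Statutory damages: 36 × $28,490 = $1,025,640
Doubled: 2 × $1,025,640 = $2,051,280
Combined award: $2,051,280 + $607,510 = $2,658,790
Costs: 30% of $2,658,790 = $797,637
Award plus costs: $2,658,790 + $797,637 = $3,456,427

$3,456,427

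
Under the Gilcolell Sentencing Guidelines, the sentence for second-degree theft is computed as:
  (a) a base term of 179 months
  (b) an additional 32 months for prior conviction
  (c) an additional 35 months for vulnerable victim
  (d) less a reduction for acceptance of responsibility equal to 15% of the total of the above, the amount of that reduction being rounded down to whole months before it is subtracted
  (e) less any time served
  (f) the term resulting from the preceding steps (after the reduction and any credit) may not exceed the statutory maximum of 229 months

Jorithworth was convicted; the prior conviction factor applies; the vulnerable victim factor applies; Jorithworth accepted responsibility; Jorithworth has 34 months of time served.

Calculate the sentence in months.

Prior conviction enhancement: +32 months
Vulnerable victim enhancement: +35 months
Adjusted term: 179 months + 32 months + 35 months = 246 months
Acceptance of responsibility reduction: 15% of 246 months = 36 months (rounded down)
After reduction: 246 − 36 = 210 months
Less time served: 210 months − 34 months = 176 months
Cap at 229 months: 176 months is within the cap, no reduction.

176 months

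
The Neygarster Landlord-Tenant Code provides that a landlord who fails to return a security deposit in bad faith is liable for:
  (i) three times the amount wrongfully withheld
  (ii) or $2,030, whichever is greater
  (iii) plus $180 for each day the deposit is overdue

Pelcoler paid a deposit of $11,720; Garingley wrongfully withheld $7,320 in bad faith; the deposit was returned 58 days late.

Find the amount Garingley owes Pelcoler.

Trebled: 3 × $7,320 = $21,960
Minimum $2,030: $21,960 meets the minimum, no increase.
Late-return penalty: 58 × $180 = $10,440
Damages plus late penalty: $21,960 + $10,440 = $32,400

$32,400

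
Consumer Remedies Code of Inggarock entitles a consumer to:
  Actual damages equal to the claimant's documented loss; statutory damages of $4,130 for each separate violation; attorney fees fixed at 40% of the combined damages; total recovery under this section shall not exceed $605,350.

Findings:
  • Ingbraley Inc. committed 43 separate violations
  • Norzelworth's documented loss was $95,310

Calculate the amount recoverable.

Statutory damages: 43 × $4,130 = $177,590
Combined damages: $95,310 + $177,590 = $272,900
Attorney fees: 40% of $272,900 = $109,160
Total before cap: $272,900 + $109,160 = $382,060
Cap at $605,350: $382,060 is within the cap, no reduction.

$382,060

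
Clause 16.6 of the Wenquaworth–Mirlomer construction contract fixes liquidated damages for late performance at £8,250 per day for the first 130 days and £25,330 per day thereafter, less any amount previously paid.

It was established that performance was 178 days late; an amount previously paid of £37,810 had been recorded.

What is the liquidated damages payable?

First 130 days: 130 × £8,250 = £1,072,500
Remaining days: (178 − 130) × £25,330 = £1,215,840
Accrued per-day damages: £1,072,500 + £1,215,840 = £2,288,340
Less amount previously paid: £2,288,340 − £37,810 = £2,250,530

Liquidated damages: £2,250,530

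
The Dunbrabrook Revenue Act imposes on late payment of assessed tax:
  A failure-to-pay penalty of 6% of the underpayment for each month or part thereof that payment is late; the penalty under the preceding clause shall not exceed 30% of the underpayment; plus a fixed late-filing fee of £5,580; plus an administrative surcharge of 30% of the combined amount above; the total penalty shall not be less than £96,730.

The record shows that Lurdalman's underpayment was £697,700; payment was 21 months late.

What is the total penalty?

Accrued rate: 6% × 21 = 126%, capped at 30% → 30%
Failure-to-pay penalty: 30% of £697,700 = £209,310
Penalty before surcharge: £209,310 + £5,580 = £214,890
Administrative surcharge: 30% of £214,890 = £64,467
Total penalty: £214,890 + £64,467 = £279,357
Minimum £96,730: £279,357 meets the minimum, no increase.

£279,357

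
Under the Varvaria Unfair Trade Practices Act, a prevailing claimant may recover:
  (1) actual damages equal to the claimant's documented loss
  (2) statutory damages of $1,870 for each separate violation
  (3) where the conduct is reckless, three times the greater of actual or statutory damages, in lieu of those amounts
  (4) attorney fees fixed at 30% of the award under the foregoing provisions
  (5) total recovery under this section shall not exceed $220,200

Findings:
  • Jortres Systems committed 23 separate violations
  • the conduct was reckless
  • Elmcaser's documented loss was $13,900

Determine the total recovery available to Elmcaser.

Statutory damages: 23 × $1,870 = $43,010
Greater of actual damages ($13,900) or statutory damages ($43,010): $43,010
Trebled: 3 × $43,010 = $129,030
Attorney fees: 30% of $129,030 = $38,709
Total before cap: $129,030 + $38,709 = $167,739
Cap at $220,200: $167,739 is within the cap, no reduction.

$167,739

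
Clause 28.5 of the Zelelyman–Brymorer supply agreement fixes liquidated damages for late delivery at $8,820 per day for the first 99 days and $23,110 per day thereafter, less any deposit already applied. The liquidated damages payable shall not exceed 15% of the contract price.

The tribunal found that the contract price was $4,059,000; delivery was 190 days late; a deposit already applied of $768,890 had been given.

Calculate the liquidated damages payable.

First 99 days: 99 × $8,820 = $873,180
Remaining days: (190 − 99) × $23,110 = $2,103,010
Accrued per-day damages: $873,180 + $2,103,010 = $2,976,190
Less deposit already applied: $2,976,190 − $768,890 = $2,207,300
Cap: 15% of $4,059,000 = $608,850
Cap at $608,850: $2,207,300 exceeds the cap → $608,850

$608,850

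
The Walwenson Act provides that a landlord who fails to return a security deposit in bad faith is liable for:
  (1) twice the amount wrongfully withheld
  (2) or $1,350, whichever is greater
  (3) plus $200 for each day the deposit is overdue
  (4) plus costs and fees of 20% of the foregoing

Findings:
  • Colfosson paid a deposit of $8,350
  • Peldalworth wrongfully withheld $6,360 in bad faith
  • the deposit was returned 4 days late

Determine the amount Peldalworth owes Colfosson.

Doubled: 2 × $6,360 = $12,720
Minimum $1,350: $12,720 meets the minimum, no increase.
Late-return penalty: 4 × $200 = $800
Damages plus late penalty: $12,720 + $800 = $13,520
Costs and fees: 20% of $13,520 = $2,704
Total recovery: $13,520 + $2,704 = $16,224

$16,224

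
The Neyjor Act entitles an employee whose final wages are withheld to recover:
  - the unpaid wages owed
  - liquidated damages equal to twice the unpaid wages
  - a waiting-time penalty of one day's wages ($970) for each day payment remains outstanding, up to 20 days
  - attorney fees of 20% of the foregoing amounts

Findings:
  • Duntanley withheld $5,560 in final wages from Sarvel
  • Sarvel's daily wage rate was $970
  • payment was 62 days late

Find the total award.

Total award: $43,296

Doubled: 2 × $5,560 = $11,120
Penalty days: min(62, 20) = 20
Waiting-time penalty: 20 × $970 = $19,400
Subtotal: $5,560 + $11,120 + $19,400 = $36,080
Attorney fees: 20% of $36,080 = $7,216
Total award: $36,080 + $7,216 = $43,296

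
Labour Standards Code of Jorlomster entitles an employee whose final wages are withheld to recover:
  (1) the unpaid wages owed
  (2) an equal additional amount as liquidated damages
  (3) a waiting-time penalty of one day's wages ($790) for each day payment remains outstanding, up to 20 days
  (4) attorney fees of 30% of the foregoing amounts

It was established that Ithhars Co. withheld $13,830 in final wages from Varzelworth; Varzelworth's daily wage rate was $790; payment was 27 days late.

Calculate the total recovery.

Total award: $56,498

Liquidated damages (equal amount): $13,830
Penalty days: min(27, 20) = 20
Waiting-time penalty: 20 × $790 = $15,800
Subtotal: $13,830 + $13,830 + $15,800 = $43,460
Attorney fees: 30% of $43,460 = $13,038
Total award: $43,460 + $13,038 = $56,498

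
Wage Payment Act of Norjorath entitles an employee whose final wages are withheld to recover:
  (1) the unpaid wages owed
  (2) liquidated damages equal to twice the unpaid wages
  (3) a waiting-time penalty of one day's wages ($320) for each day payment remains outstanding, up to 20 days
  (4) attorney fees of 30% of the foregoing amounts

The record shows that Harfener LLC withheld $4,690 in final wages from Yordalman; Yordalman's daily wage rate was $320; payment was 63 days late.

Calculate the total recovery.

Total award: $26,611

Doubled: 2 × $4,690 = $9,380
Penalty days: min(63, 20) = 20
Waiting-time penalty: 20 × $320 = $6,400
Subtotal: $4,690 + $9,380 + $6,400 = $20,470
Attorney fees: 30% of $20,470 = $6,141
Total award: $20,470 + $6,141 = $26,611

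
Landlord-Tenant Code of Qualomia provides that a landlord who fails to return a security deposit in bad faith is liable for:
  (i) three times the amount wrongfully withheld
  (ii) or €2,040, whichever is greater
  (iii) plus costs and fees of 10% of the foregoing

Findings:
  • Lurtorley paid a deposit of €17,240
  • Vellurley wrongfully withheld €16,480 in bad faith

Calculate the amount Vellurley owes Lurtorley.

€54,384

Trebled: 3 × €16,480 = €49,440
Minimum €2,040: €49,440 meets the minimum, no increase.
Costs and fees: 10% of €49,440 = €4,944
Total recovery: €49,440 + €4,944 = €54,384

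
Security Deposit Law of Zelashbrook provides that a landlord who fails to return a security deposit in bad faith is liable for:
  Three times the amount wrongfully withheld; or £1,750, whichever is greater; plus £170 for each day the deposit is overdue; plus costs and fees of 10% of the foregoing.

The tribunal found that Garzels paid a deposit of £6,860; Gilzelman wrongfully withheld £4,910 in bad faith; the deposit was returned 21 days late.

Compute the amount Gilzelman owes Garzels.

Trebled: 3 × £4,910 = £14,730
Minimum £1,750: £14,730 meets the minimum, no increase.
Late-return penalty: 21 × £170 = £3,570
Damages plus late penalty: £14,730 + £3,570 = £18,300
Costs and fees: 10% of £18,300 = £1,830
Total recovery: £18,300 + £1,830 = £20,130

£20,130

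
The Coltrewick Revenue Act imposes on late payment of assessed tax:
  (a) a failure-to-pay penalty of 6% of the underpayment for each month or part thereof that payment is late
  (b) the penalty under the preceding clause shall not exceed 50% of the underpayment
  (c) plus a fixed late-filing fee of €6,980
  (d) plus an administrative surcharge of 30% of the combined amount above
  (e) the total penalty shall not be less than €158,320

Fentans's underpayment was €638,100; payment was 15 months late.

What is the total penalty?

Accrued rate: 6% × 15 = 90%, capped at 50% → 50%
Failure-to-pay penalty: 50% of €638,100 = €319,050
Penalty before surcharge: €319,050 + €6,980 = €326,030
Administrative surcharge: 30% of €326,030 = €97,809
Total penalty: €326,030 + €97,809 = €423,839
Minimum €158,320: €423,839 meets the minimum, no increase.

€423,839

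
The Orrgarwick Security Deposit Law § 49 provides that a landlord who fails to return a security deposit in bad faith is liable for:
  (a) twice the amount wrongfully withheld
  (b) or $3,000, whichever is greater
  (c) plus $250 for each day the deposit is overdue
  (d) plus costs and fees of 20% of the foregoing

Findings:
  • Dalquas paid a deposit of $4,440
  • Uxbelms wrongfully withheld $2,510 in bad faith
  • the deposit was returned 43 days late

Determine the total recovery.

$18,924

Doubled: 2 × $2,510 = $5,020
Minimum $3,000: $5,020 meets the minimum, no increase.
Late-return penalty: 43 × $250 = $10,750
Damages plus late penalty: $5,020 + $10,750 = $15,770
Costs and fees: 20% of $15,770 = $3,154
Total recovery: $15,770 + $3,154 = $18,924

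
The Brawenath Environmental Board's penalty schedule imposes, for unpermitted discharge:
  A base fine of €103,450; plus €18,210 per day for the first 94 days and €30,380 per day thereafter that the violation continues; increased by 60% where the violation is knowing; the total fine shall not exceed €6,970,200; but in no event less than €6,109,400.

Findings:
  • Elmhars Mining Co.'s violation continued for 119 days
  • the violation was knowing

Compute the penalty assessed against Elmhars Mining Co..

First 94 days: 94 × €18,210 = €1,711,740
Remaining days: (119 − 94) × €30,380 = €759,500
Per-day component: €1,711,740 + €759,500 = €2,471,240
Base plus per-day: €103,450 + €2,471,240 = €2,574,690
Enhancement: 60% of €2,574,690 = €1,544,814
Enhanced fine: €2,574,690 + €1,544,814 = €4,119,504
Cap at €6,970,200: €4,119,504 is within the cap, no reduction.
Minimum €6,109,400: €4,119,504 is below the minimum → €6,109,400

€6,109,400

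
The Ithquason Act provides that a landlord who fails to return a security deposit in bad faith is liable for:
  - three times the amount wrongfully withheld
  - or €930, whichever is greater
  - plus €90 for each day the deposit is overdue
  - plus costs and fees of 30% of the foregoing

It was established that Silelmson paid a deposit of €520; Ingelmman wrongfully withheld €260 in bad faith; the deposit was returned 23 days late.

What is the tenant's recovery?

€3,900

Trebled: 3 × €260 = €780
Minimum €930: €780 is below the minimum → €930
Late-return penalty: 23 × €90 = €2,070
Damages plus late penalty: €930 + €2,070 = €3,000
Costs and fees: 30% of €3,000 = €900
Total recovery: €3,000 + €900 = €3,900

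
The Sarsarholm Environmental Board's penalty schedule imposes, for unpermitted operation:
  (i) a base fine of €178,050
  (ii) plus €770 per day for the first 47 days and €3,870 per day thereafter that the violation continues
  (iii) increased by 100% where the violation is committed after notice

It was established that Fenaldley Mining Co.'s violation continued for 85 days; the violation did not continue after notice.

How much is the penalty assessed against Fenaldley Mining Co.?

Civil penalty: €361,300

First 47 days: 47 × €770 = €36,190
Remaining days: (85 − 47) × €3,870 = €147,060
Per-day component: €36,190 + €147,060 = €183,250
Base plus per-day: €178,050 + €183,250 = €361,300
The violation did not continue after notice: no 100% increase.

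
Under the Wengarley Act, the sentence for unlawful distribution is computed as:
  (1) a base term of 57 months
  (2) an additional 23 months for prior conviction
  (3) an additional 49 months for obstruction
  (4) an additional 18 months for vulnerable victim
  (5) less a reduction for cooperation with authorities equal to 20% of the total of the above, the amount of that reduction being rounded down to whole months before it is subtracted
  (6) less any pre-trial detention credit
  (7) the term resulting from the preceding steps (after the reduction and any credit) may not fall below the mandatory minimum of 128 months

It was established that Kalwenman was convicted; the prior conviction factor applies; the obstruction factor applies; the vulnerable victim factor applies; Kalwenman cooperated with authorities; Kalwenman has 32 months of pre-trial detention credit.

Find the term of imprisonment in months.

128 months

Prior conviction enhancement: +23 months
Obstruction enhancement: +49 months
Vulnerable victim enhancement: +18 months
Adjusted term: 57 months + 23 months + 49 months + 18 months = 147 months
Cooperation with authorities reduction: 20% of 147 months = 29 months (rounded down)
After reduction: 147 − 29 = 118 months
Less pre-trial detention credit: 118 months − 32 months = 86 months
Minimum 128 months: 86 months is below the minimum → 128 months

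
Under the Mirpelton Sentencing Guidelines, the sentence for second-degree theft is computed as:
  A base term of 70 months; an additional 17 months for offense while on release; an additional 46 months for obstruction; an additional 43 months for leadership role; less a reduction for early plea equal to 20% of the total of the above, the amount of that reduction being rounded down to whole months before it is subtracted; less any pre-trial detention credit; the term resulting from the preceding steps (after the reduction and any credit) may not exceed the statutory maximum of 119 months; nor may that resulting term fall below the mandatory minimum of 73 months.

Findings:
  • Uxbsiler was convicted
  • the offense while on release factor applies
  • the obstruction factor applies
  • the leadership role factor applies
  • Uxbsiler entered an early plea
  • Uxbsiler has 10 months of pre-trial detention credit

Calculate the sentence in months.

Offense while on release enhancement: +17 months
Obstruction enhancement: +46 months
Leadership role enhancement: +43 months
Adjusted term: 70 months + 17 months + 46 months + 43 months = 176 months
Early plea reduction: 20% of 176 months = 35 months (rounded down)
After reduction: 176 − 35 = 141 months
Less pre-trial detention credit: 141 months − 10 months = 131 months
Cap at 119 months: 131 months exceeds the cap → 119 months
Minimum 73 months: 119 months meets the minimum, no increase.

119 months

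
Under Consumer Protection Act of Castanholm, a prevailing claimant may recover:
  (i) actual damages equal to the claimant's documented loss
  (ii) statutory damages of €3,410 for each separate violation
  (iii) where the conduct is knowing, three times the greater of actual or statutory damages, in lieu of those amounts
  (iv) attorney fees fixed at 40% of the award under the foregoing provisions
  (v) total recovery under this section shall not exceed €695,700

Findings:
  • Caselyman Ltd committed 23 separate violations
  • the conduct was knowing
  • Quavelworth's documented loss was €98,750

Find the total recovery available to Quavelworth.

Statutory damages: 23 × €3,410 = €78,430
Greater of actual damages (€98,750) or statutory damages (€78,430): €98,750
Trebled: 3 × €98,750 = €296,250
Attorney fees: 40% of €296,250 = €118,500
Total before cap: €296,250 + €118,500 = €414,750
Cap at €695,700: €414,750 is within the cap, no reduction.

€414,750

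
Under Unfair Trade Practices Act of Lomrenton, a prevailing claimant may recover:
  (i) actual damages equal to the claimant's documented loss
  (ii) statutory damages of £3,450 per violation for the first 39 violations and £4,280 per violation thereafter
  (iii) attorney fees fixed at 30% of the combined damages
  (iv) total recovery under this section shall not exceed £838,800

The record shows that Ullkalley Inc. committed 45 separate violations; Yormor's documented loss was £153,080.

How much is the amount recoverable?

First 39 violations: 39 × £3,450 = £134,550
Remaining violations: (45 − 39) × £4,280 = £25,680
Statutory damages: £134,550 + £25,680 = £160,230
Combined damages: £153,080 + £160,230 = £313,310
Attorney fees: 30% of £313,310 = £93,993
Total before cap: £313,310 + £93,993 = £407,303
Cap at £838,800: £407,303 is within the cap, no reduction.

£407,303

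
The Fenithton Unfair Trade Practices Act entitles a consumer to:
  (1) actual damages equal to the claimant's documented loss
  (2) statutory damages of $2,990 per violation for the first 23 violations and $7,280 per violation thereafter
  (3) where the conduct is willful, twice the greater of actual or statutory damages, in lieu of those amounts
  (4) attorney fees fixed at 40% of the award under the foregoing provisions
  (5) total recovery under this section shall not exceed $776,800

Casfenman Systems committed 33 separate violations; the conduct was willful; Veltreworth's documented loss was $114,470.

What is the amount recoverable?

First 23 violations: 23 × $2,990 = $68,770
Remaining violations: (33 − 23) × $7,280 = $72,800
Statutory damages: $68,770 + $72,800 = $141,570
Greater of actual damages ($114,470) or statutory damages ($141,570): $141,570
Doubled: 2 × $141,570 = $283,140
Attorney fees: 40% of $283,140 = $113,256
Total before cap: $283,140 + $113,256 = $396,396
Cap at $776,800: $396,396 is within the cap, no reduction.

$396,396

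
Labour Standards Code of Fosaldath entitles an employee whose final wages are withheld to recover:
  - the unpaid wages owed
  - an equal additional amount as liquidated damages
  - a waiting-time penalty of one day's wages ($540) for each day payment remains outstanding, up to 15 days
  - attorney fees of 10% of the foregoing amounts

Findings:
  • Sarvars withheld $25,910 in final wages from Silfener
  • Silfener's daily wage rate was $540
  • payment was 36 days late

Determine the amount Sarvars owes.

$65,912

Liquidated damages (equal amount): $25,910
Penalty days: min(36, 15) = 15
Waiting-time penalty: 15 × $540 = $8,100
Subtotal: $25,910 + $25,910 + $8,100 = $59,920
Attorney fees: 10% of $59,920 = $5,992
Total award: $59,920 + $5,992 = $65,912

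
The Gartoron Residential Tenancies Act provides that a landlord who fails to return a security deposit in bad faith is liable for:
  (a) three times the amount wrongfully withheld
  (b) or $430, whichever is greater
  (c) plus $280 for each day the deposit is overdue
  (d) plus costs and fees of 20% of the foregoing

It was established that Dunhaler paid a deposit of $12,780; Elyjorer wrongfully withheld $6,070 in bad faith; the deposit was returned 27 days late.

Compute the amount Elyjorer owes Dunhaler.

$30,924

Trebled: 3 × $6,070 = $18,210
Minimum $430: $18,210 meets the minimum, no increase.
Late-return penalty: 27 × $280 = $7,560
Damages plus late penalty: $18,210 + $7,560 = $25,770
Costs and fees: 20% of $25,770 = $5,154
Total recovery: $25,770 + $5,154 = $30,924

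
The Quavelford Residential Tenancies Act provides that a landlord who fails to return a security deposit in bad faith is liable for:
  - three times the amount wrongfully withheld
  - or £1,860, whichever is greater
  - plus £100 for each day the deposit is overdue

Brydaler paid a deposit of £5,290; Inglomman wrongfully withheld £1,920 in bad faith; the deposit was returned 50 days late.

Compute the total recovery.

Recovery: £10,760

Trebled: 3 × £1,920 = £5,760
Minimum £1,860: £5,760 meets the minimum, no increase.
Late-return penalty: 50 × £100 = £5,000
Damages plus late penalty: £5,760 + £5,000 = £10,760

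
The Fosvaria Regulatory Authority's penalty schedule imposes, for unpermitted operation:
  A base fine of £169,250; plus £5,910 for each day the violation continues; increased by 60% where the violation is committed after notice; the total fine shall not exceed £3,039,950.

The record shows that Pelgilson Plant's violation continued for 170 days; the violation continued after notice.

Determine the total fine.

Civil penalty: £1,878,320

Per-day component: 170 × £5,910 = £1,004,700
Base plus per-day: £169,250 + £1,004,700 = £1,173,950
Enhancement: 60% of £1,173,950 = £704,370
Enhanced fine: £1,173,950 + £704,370 = £1,878,320
Cap at £3,039,950: £1,878,320 is within the cap, no reduction.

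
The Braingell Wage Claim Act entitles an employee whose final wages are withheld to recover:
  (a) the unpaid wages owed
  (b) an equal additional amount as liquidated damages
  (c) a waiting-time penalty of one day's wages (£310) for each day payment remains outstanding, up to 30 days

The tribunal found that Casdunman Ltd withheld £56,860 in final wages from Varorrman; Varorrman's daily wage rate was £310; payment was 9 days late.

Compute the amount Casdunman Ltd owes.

£116,510

Liquidated damages (equal amount): £56,860
Penalty days: min(9, 30) = 9
Waiting-time penalty: 9 × £310 = £2,790
Total award: £56,860 + £56,860 + £2,790 = £116,510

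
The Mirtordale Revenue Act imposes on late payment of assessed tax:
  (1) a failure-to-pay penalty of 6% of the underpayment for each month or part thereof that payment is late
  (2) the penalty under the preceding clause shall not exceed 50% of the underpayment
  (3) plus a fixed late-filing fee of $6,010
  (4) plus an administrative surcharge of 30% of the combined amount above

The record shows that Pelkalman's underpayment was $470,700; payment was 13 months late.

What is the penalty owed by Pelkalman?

Accrued rate: 6% × 13 = 78%, capped at 50% → 50%
Failure-to-pay penalty: 50% of $470,700 = $235,350
Penalty before surcharge: $235,350 + $6,010 = $241,360
Administrative surcharge: 30% of $241,360 = $72,408
Total penalty: $241,360 + $72,408 = $313,768

Penalty: $313,768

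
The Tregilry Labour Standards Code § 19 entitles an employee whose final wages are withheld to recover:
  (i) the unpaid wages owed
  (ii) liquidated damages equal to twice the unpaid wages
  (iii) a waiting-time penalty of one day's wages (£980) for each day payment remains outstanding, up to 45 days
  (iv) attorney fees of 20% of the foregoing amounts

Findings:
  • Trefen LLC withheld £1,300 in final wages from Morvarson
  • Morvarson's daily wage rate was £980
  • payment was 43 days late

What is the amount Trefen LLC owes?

£55,248

Doubled: 2 × £1,300 = £2,600
Penalty days: min(43, 45) = 43
Waiting-time penalty: 43 × £980 = £42,140
Subtotal: £1,300 + £2,600 + £42,140 = £46,040
Attorney fees: 20% of £46,040 = £9,208
Total award: £46,040 + £9,208 = £55,248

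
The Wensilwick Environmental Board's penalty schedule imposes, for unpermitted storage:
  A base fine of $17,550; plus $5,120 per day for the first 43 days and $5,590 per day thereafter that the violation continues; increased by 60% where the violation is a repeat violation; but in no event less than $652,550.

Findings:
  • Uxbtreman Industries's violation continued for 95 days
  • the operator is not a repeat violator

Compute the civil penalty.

First 43 days: 43 × $5,120 = $220,160
Remaining days: (95 − 43) × $5,590 = $290,680
Per-day component: $220,160 + $290,680 = $510,840
Base plus per-day: $17,550 + $510,840 = $528,390
The operator is not a repeat violator: no 60% increase.
Minimum $652,550: $528,390 is below the minimum → $652,550

$652,550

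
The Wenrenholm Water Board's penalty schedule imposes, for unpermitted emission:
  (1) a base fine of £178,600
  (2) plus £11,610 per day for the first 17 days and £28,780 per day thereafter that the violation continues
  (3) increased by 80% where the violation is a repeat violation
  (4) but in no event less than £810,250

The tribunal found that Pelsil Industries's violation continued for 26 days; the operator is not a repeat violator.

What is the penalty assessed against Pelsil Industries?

£810,250

First 17 days: 17 × £11,610 = £197,370
Remaining days: (26 − 17) × £28,780 = £259,020
Per-day component: £197,370 + £259,020 = £456,390
Base plus per-day: £178,600 + £456,390 = £634,990
The operator is not a repeat violator: no 80% increase.
Minimum £810,250: £634,990 is below the minimum → £810,250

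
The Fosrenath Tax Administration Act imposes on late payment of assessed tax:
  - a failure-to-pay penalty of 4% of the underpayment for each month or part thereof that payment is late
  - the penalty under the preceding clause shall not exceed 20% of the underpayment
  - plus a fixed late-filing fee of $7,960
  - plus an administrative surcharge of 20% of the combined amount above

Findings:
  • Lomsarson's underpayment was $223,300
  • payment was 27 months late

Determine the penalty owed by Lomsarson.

$63,144

Accrued rate: 4% × 27 = 108%, capped at 20% → 20%
Failure-to-pay penalty: 20% of $223,300 = $44,660
Penalty before surcharge: $44,660 + $7,960 = $52,620
Administrative surcharge: 20% of $52,620 = $10,524
Total penalty: $52,620 + $10,524 = $63,144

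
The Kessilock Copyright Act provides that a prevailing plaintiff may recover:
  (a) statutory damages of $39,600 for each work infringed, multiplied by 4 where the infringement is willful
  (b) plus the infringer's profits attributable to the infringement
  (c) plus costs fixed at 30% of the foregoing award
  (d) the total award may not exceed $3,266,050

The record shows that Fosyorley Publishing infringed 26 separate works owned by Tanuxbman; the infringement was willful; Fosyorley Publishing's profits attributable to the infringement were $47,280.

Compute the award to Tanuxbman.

Statutory damages: 26 × $39,600 = $1,029,600
Multiplied by 4: 4 × $1,029,600 = $4,118,400
Combined award: $4,118,400 + $47,280 = $4,165,680
Costs: 30% of $4,165,680 = $1,249,704
Award plus costs: $4,165,680 + $1,249,704 = $5,415,384
Cap at $3,266,050: $5,415,384 exceeds the cap → $3,266,050

$3,266,050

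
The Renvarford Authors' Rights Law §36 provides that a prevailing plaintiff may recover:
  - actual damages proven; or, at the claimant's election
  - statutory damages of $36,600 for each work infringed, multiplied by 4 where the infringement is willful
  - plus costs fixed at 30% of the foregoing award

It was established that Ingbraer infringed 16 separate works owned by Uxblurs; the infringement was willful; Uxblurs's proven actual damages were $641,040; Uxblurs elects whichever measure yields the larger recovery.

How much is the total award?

Statutory damages: 16 × $36,600 = $585,600
Multiplied by 4: 4 × $585,600 = $2,342,400
Greater of actual damages ($641,040) or enhanced statutory damages ($2,342,400): $2,342,400
Costs: 30% of $2,342,400 = $702,720
Award plus costs: $2,342,400 + $702,720 = $3,045,120

$3,045,120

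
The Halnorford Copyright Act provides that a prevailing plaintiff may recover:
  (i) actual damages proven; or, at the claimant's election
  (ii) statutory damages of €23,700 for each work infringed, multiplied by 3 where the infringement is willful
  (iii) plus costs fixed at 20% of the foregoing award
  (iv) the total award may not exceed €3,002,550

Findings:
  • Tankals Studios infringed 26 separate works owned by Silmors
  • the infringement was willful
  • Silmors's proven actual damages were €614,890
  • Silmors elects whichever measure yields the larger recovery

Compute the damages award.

€2,218,320

Statutory damages: 26 × €23,700 = €616,200
Trebled: 3 × €616,200 = €1,848,600
Greater of actual damages (€614,890) or enhanced statutory damages (€1,848,600): €1,848,600
Costs: 20% of €1,848,600 = €369,720
Award plus costs: €1,848,600 + €369,720 = €2,218,320
Cap at €3,002,550: €2,218,320 is within the cap, no reduction.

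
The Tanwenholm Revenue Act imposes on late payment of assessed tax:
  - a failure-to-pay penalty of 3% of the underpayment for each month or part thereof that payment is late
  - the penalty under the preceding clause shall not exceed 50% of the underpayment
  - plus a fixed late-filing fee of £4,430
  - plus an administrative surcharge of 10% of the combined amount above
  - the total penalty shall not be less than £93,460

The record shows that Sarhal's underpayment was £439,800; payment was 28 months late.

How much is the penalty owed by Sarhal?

£246,763

Accrued rate: 3% × 28 = 84%, capped at 50% → 50%
Failure-to-pay penalty: 50% of £439,800 = £219,900
Penalty before surcharge: £219,900 + £4,430 = £224,330
Administrative surcharge: 10% of £224,330 = £22,433
Total penalty: £224,330 + £22,433 = £246,763
Minimum £93,460: £246,763 meets the minimum, no increase.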